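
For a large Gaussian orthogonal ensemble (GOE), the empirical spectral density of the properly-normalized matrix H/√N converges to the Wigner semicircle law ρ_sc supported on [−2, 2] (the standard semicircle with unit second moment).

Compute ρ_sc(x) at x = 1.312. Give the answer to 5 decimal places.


ρ_sc(x) = (1/(2π)) √(4 − x²). With x = 1.312:
  4 − x² = 4 − (1.312)² = 4 − 1.721344 = 2.278656.
  √(4 − x²) = 1.509522.
  1/(2π) = 0.159155.
  ρ_sc(1.312) = 0.159155 · 1.509522 = 0.240248.

Rounded to 5 decimal places: ρ_sc(1.312) ≈ 0.24025.


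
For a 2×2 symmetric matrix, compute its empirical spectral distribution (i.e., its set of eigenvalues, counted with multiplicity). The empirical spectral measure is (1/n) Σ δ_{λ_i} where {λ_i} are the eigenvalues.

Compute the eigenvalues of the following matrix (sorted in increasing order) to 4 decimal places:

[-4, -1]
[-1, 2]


Since M is real symmetric, both eigenvalues are real; they are the roots of det(λI − M) = λ² − (tr M) λ + det M.
tr M = -4 + 2 = -2.
det M = (-4)·2 − (-1)² = -8 − 1 = -9.
Characteristic polynomial: λ² + 2λ − 9 = 0.
Discriminant Δ = (tr M)² − 4·det M = 4 − (-36) = 40; √Δ = 6.324555.
λ = (tr M ± √Δ)/2 = (-2 ± 6.324555)/2, giving (tr M − √Δ)/2 = -4.1623 and (tr M + √Δ)/2 = 2.1623.

Eigenvalues sorted in increasing order: [-4.1623, 2.1623].


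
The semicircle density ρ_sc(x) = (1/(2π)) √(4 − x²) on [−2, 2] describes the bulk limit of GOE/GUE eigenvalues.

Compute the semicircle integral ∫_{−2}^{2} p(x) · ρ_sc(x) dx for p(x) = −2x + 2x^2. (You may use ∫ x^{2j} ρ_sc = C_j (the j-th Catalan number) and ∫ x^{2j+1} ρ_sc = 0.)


Write p(x) = Σ a_i x^i, split into monomials and integrate each against ρ_sc separately.
Using ∫ x^{2j} ρ_sc = C_j = (1/(j+1)) C(2j, j) (Catalan numbers) and ∫ x^{2j+1} ρ_sc = 0 (odd monomials vanish by symmetry):
  i = 1 (odd): ∫ x^1 ρ_sc = 0 (vanishes)
  i = 2 (even): a_2 · C_{1} = 2 · 1 = 2

Summing the contributions: ∫_{−2}^{2} p(x) ρ_sc(x) dx = 2.


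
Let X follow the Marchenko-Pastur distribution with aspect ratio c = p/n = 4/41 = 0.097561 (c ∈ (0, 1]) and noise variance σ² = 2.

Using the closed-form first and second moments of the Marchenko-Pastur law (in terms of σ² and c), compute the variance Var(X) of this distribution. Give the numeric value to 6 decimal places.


Recall the MP moments m_1 = E[X] = σ² and m_2 = E[X²] = σ⁴ (1 + c).
m_1 = E[X] = σ² = 2, so m_1² = 4.
m_2 = E[X²] = σ⁴ (1 + c) = 4 · (1 + 0.097561) = 4 · 1.097561 = 4.390244.
(Note m_2 − m_1² simplifies to c · σ⁴ = 0.097561 · 4.)

Var(X) = m_2 − m_1² = 4.390244 − 4 = 0.390244.


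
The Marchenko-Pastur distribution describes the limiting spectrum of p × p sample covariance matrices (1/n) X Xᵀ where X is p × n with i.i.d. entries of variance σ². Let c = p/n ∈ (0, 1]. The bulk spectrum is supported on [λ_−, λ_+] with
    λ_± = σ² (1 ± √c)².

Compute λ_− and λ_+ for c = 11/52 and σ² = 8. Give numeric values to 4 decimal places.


c = 11/52 = 0.211538; √c = 0.459933.
λ_− = σ² (1 − √c)² = 8 · (1 − 0.459933)² = 8 · (0.540067)² = 2.333378.
λ_+ = σ² (1 + √c)² = 8 · (1 + 0.459933)² = 8 · (1.459933)² = 17.051237.

Rounded to 4 decimal places: λ_− ≈ 2.3334, λ_+ ≈ 17.0512.


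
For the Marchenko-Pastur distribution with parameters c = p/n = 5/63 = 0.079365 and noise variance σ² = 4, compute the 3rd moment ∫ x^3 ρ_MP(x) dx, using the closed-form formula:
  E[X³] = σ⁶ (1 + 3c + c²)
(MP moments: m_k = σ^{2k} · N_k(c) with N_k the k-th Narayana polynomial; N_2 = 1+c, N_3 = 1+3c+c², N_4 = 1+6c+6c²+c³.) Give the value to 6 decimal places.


E[X³] = σ⁶ (1 + 3c + c²) (third MP moment). With σ² = 4 (so σ⁶ = 64) and c = 5/63 = 0.079365: E[X³] = 64 · (1 + 3·0.079365 + (0.079365)²) = 64 · 1.244394.

So E[X^3] = 79.641219.


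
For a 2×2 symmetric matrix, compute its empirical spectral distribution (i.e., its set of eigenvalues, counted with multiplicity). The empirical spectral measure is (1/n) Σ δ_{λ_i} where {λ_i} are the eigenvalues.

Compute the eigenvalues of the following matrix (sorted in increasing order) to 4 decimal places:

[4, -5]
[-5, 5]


Since M is real symmetric, both eigenvalues are real; they are the roots of det(λI − M) = λ² − (tr M) λ + det M.
tr M = 4 + 5 = 9.
det M = 4·5 − (-5)² = 20 − 25 = -5.
Characteristic polynomial: λ² − 9λ − 5 = 0.
Discriminant Δ = (tr M)² − 4·det M = 81 − (-20) = 101; √Δ = 10.049876.
λ = (tr M ± √Δ)/2 = (9 ± 10.049876)/2, giving (tr M − √Δ)/2 = -0.5249 and (tr M + √Δ)/2 = 9.5249.

Eigenvalues sorted in increasing order: [-0.5249, 9.5249].


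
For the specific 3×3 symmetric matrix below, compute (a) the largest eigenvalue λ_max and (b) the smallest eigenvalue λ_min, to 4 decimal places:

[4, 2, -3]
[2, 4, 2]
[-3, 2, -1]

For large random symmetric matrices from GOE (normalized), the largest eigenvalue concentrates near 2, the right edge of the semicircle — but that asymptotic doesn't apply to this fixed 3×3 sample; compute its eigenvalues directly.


Since M is real symmetric, all three eigenvalues are real; they are the roots of det(λI − M) = λ³ − (tr M) λ² + s λ − det M, where s is the sum of the principal 2×2 minors.
tr M = 4 + 4 + (-1) = 7.
s = (4·4 − 2²) + (4·(-1) − (-3)²) + (4·(-1) − 2²) = 12 + (-13) + (-8) = -9.
det M (expand along row 1) = 4·(-8) − 2·4 + (-3)·16 = -88.
Characteristic polynomial: λ³ − 7λ² − 9λ + 88 = 0.
Substitute λ = y + (tr M)/3 = y + 2.333333 to remove the quadratic term: y³ + p·y + q = 0 with p = s − (tr M)²/3 = -25.333333 and q = −2(tr M)³/27 + (tr M)·s/3 − det M = 41.592593.
Three real roots ⇒ use the trigonometric (Viète) form: r = 2√(−p/3) = 5.811865, φ = arccos(3q/(p·r)) = arccos(-0.847480) = 2.582016 rad.
y_k = r·cos(φ/3 − 2πk/3) for k = 0, 1, 2 gives y = 3.788918, 1.922137, -5.711055.
λ_k = y_k + 2.333333 gives λ = 6.1223, 4.2555, -3.3777 (check: the sum is 7.0000 = tr M).

Hence λ_max = 6.1223 and λ_min = -3.3777.


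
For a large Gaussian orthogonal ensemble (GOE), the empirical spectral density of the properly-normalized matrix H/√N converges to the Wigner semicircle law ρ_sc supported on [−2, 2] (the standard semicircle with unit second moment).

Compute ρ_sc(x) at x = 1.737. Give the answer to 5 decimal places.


ρ_sc(x) = (1/(2π)) √(4 − x²). With x = 1.737:
  4 − x² = 4 − (1.737)² = 4 − 3.017169 = 0.982831.
  √(4 − x²) = 0.991378.
  1/(2π) = 0.159155.
  ρ_sc(1.737) = 0.159155 · 0.991378 = 0.157783.

Rounded to 5 decimal places: ρ_sc(1.737) ≈ 0.15778.


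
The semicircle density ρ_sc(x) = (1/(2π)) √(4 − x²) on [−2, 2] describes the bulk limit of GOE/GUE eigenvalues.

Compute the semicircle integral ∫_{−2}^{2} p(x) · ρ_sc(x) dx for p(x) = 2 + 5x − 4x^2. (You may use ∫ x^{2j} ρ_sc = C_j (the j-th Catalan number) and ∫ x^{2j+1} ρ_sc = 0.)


Write p(x) = Σ a_i x^i, split into monomials and integrate each against ρ_sc separately.
Using ∫ x^{2j} ρ_sc = C_j = (1/(j+1)) C(2j, j) (Catalan numbers) and ∫ x^{2j+1} ρ_sc = 0 (odd monomials vanish by symmetry):
  i = 0 (even): a_0 · C_{0} = 2 · 1 = 2
  i = 1 (odd): ∫ x^1 ρ_sc = 0 (vanishes)
  i = 2 (even): a_2 · C_{1} = -4 · 1 = -4

Summing the contributions: ∫_{−2}^{2} p(x) ρ_sc(x) dx = 2 + (-4) = -2.


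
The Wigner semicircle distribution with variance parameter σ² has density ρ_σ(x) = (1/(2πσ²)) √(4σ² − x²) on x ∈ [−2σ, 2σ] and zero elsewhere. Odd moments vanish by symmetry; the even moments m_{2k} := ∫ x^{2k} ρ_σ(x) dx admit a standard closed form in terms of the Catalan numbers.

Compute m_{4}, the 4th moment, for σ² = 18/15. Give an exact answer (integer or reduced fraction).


By the scaled semicircle moment identity, m_{2k} = σ^{2k} · C_k with k = 2.
C_2 = (1/(k+1)) · C(2k, k) = (1/3) · C(4, 2) = (1/3) · 6 = 2.
σ^{2k} = (σ²)^k = (18/15)^2 = 36/25.

Therefore m_{4} = σ^{4} · C_2 = (36/25) · 2 = 72/25.


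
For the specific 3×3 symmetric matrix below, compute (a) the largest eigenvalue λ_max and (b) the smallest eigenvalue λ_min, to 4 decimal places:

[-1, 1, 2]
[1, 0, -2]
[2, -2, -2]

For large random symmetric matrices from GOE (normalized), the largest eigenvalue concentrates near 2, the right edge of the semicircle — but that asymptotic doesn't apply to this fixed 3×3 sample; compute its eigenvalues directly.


Since M is real symmetric, all three eigenvalues are real; they are the roots of det(λI − M) = λ³ − (tr M) λ² + s λ − det M, where s is the sum of the principal 2×2 minors.
tr M = -1 + 0 + (-2) = -3.
s = ((-1)·0 − 1²) + ((-1)·(-2) − 2²) + (0·(-2) − (-2)²) = -1 + (-2) + (-4) = -7.
det M (expand along row 1) = (-1)·(-4) − 1·2 + 2·(-2) = -2.
Characteristic polynomial: λ³ + 3λ² − 7λ + 2 = 0.
Substitute λ = y + (tr M)/3 = y − 1.000000 to remove the quadratic term: y³ + p·y + q = 0 with p = s − (tr M)²/3 = -10.000000 and q = −2(tr M)³/27 + (tr M)·s/3 − det M = 11.000000.
Three real roots ⇒ use the trigonometric (Viète) form: r = 2√(−p/3) = 3.651484, φ = arccos(3q/(p·r)) = arccos(-0.903742) = 2.699229 rad.
y_k = r·cos(φ/3 − 2πk/3) for k = 0, 1, 2 gives y = 2.270534, 1.341325, -3.611859.
λ_k = y_k − 1.000000 gives λ = 1.2705, 0.3413, -4.6119 (check: the sum is -3.0000 = tr M).

Hence λ_max = 1.2705 and λ_min = -4.6119.


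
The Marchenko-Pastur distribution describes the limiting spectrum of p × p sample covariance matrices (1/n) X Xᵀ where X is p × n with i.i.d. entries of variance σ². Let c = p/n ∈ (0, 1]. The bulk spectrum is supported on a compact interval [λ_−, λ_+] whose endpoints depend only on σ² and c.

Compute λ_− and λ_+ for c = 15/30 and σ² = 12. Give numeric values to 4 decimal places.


c = 15/30 = 0.500000; √c = 0.707107.
λ_− = σ² (1 − √c)² = 12 · (1 − 0.707107)² = 12 · (0.292893)² = 1.029437.
λ_+ = σ² (1 + √c)² = 12 · (1 + 0.707107)² = 12 · (1.707107)² = 34.970563.

Rounded to 4 decimal places: λ_− ≈ 1.0294, λ_+ ≈ 34.9706.


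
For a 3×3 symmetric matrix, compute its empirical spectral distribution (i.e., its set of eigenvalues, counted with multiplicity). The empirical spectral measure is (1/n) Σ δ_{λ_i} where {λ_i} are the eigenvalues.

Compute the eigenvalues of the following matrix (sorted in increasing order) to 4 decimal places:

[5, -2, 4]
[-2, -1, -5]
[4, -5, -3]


Since M is real symmetric, all three eigenvalues are real; they are the roots of det(λI − M) = λ³ − (tr M) λ² + s λ − det M, where s is the sum of the principal 2×2 minors.
tr M = 5 + (-1) + (-3) = 1.
s = (5·(-1) − (-2)²) + (5·(-3) − 4²) + ((-1)·(-3) − (-5)²) = -9 + (-31) + (-22) = -62.
det M (expand along row 1) = 5·(-22) − (-2)·26 + 4·14 = -2.
Characteristic polynomial: λ³ − λ² − 62λ + 2 = 0.
Substitute λ = y + (tr M)/3 = y + 0.333333 to remove the quadratic term: y³ + p·y + q = 0 with p = s − (tr M)²/3 = -62.333333 and q = −2(tr M)³/27 + (tr M)·s/3 − det M = -18.740741.
Three real roots ⇒ use the trigonometric (Viète) form: r = 2√(−p/3) = 9.116530, φ = arccos(3q/(p·r)) = arccos(0.098937) = 1.471697 rad.
y_k = r·cos(φ/3 − 2πk/3) for k = 0, 1, 2 gives y = 8.041385, -0.301091, -7.740293.
λ_k = y_k + 0.333333 gives λ = 8.3747, 0.0322, -7.4070 (check: the sum is 1.0000 = tr M).

Eigenvalues sorted in increasing order: [-7.4070, 0.0322, 8.3747].


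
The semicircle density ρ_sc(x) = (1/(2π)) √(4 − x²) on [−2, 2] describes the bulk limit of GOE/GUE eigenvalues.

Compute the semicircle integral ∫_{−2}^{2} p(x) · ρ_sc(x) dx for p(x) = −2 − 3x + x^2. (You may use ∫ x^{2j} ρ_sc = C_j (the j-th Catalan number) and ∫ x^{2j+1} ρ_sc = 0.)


Write p(x) = Σ a_i x^i, split into monomials and integrate each against ρ_sc separately.
Using ∫ x^{2j} ρ_sc = C_j = (1/(j+1)) C(2j, j) (Catalan numbers) and ∫ x^{2j+1} ρ_sc = 0 (odd monomials vanish by symmetry):
  i = 0 (even): a_0 · C_{0} = -2 · 1 = -2
  i = 1 (odd): ∫ x^1 ρ_sc = 0 (vanishes)
  i = 2 (even): a_2 · C_{1} = 1 · 1 = 1

Summing the contributions: ∫_{−2}^{2} p(x) ρ_sc(x) dx = (-2) + 1 = -1.


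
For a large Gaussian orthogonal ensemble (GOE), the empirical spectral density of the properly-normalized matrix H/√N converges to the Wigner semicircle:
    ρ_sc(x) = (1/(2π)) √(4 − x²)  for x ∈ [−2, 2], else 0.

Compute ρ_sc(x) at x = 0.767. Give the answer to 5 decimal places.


ρ_sc(x) = (1/(2π)) √(4 − x²). With x = 0.767:
  4 − x² = 4 − (0.767)² = 4 − 0.588289 = 3.411711.
  √(4 − x²) = 1.847082.
  1/(2π) = 0.159155.
  ρ_sc(0.767) = 0.159155 · 1.847082 = 0.293972.

Rounded to 5 decimal places: ρ_sc(0.767) ≈ 0.29397.


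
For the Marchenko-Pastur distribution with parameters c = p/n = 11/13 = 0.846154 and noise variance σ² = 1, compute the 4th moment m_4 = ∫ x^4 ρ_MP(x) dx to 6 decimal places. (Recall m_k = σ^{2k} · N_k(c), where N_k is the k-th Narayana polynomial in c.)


E[X⁴] = σ⁸ (1 + 6c + 6c² + c³) (fourth MP moment). With σ² = 1 (so σ⁸ = 1) and c = 11/13 = 0.846154: E[X⁴] = 1 · (1 + 6·0.846154 + 6·(0.846154)² + (0.846154)³) = 1 · 10.978607.

So E[X^4] = 10.978607.


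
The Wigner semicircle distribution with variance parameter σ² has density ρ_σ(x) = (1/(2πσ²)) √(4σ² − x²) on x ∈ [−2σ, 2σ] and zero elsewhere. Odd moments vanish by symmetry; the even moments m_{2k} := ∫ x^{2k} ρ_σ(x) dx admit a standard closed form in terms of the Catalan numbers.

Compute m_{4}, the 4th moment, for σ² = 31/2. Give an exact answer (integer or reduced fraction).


By the scaled semicircle moment identity, m_{2k} = σ^{2k} · C_k with k = 2.
C_2 = (1/(k+1)) · C(2k, k) = (1/3) · C(4, 2) = (1/3) · 6 = 2.
σ^{2k} = (σ²)^k = (31/2)^2 = 961/4.

Therefore m_{4} = σ^{4} · C_2 = (961/4) · 2 = 961/2.


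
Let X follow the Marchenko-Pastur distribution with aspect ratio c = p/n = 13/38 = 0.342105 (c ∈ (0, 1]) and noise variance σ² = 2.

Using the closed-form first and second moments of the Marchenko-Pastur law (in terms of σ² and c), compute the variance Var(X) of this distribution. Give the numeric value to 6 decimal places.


Recall the MP moments m_1 = E[X] = σ² and m_2 = E[X²] = σ⁴ (1 + c).
m_1 = E[X] = σ² = 2, so m_1² = 4.
m_2 = E[X²] = σ⁴ (1 + c) = 4 · (1 + 0.342105) = 4 · 1.342105 = 5.368421.
(Note m_2 − m_1² simplifies to c · σ⁴ = 0.342105 · 4.)

Var(X) = m_2 − m_1² = 5.368421 − 4 = 1.368421.


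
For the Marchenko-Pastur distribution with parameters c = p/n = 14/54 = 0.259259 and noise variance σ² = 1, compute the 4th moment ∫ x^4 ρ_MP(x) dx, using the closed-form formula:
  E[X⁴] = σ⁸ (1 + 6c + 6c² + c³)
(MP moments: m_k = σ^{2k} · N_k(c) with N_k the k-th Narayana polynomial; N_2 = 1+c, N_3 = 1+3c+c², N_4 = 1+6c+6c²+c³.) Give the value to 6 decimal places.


E[X⁴] = σ⁸ (1 + 6c + 6c² + c³) (fourth MP moment). With σ² = 1 (so σ⁸ = 1) and c = 14/54 = 0.259259: E[X⁴] = 1 · (1 + 6·0.259259 + 6·(0.259259)² + (0.259259)³) = 1 · 2.976274.

So E[X^4] = 2.976274.


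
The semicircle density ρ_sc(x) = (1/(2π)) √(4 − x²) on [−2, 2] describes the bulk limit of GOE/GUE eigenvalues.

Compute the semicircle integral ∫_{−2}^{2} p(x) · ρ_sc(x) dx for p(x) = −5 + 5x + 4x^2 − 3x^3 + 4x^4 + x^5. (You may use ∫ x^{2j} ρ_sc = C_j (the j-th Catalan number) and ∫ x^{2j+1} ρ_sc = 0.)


Write p(x) = Σ a_i x^i, split into monomials and integrate each against ρ_sc separately.
Using ∫ x^{2j} ρ_sc = C_j = (1/(j+1)) C(2j, j) (Catalan numbers) and ∫ x^{2j+1} ρ_sc = 0 (odd monomials vanish by symmetry):
  i = 0 (even): a_0 · C_{0} = -5 · 1 = -5
  i = 1 (odd): ∫ x^1 ρ_sc = 0 (vanishes)
  i = 2 (even): a_2 · C_{1} = 4 · 1 = 4
  i = 3 (odd): ∫ x^3 ρ_sc = 0 (vanishes)
  i = 4 (even): a_4 · C_{2} = 4 · 2 = 8
  i = 5 (odd): ∫ x^5 ρ_sc = 0 (vanishes)

Summing the contributions: ∫_{−2}^{2} p(x) ρ_sc(x) dx = (-5) + 4 + 8 = 7.


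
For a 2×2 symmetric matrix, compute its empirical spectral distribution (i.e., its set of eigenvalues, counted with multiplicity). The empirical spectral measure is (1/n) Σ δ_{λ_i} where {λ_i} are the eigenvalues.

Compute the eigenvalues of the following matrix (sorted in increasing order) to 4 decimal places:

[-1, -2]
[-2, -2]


Since M is real symmetric, both eigenvalues are real; they are the roots of det(λI − M) = λ² − (tr M) λ + det M.
tr M = -1 + (-2) = -3.
det M = (-1)·(-2) − (-2)² = 2 − 4 = -2.
Characteristic polynomial: λ² + 3λ − 2 = 0.
Discriminant Δ = (tr M)² − 4·det M = 9 − (-8) = 17; √Δ = 4.123106.
λ = (tr M ± √Δ)/2 = (-3 ± 4.123106)/2, giving (tr M − √Δ)/2 = -3.5616 and (tr M + √Δ)/2 = 0.5616.

Eigenvalues sorted in increasing order: [-3.5616, 0.5616].


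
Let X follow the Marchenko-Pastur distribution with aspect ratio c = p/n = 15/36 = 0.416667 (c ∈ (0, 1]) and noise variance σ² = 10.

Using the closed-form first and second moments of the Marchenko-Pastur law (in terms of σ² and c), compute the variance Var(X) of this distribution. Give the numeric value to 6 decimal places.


Recall the MP moments m_1 = E[X] = σ² and m_2 = E[X²] = σ⁴ (1 + c).
m_1 = E[X] = σ² = 10, so m_1² = 100.
m_2 = E[X²] = σ⁴ (1 + c) = 100 · (1 + 0.416667) = 100 · 1.416667 = 141.666667.
(Note m_2 − m_1² simplifies to c · σ⁴ = 0.416667 · 100.)

Var(X) = m_2 − m_1² = 141.666667 − 100 = 41.666667.


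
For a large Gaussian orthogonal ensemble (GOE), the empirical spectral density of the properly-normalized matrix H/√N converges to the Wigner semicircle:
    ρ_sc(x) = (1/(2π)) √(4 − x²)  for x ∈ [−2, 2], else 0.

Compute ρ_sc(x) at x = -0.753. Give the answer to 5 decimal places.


ρ_sc(x) = (1/(2π)) √(4 − x²). With x = -0.753:
  4 − x² = 4 − (-0.753)² = 4 − 0.567009 = 3.432991.
  √(4 − x²) = 1.852833.
  1/(2π) = 0.159155.
  ρ_sc(-0.753) = 0.159155 · 1.852833 = 0.294888.

Rounded to 5 decimal places: ρ_sc(-0.753) ≈ 0.29489.


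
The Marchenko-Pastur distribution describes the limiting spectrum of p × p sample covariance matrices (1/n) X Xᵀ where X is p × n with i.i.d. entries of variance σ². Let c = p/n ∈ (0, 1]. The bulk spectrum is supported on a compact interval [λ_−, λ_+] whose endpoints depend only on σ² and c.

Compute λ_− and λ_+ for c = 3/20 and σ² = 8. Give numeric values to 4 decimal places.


c = 3/20 = 0.150000; √c = 0.387298.
λ_− = σ² (1 − √c)² = 8 · (1 − 0.387298)² = 8 · (0.612702)² = 3.003227.
λ_+ = σ² (1 + √c)² = 8 · (1 + 0.387298)² = 8 · (1.387298)² = 15.396773.

Rounded to 4 decimal places: λ_− ≈ 3.0032, λ_+ ≈ 15.3968.


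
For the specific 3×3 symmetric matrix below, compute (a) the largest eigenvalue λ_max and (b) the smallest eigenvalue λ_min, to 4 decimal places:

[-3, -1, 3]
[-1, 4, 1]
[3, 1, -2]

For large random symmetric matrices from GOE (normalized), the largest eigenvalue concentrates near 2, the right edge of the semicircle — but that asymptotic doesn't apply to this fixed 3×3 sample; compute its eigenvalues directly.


Since M is real symmetric, all three eigenvalues are real; they are the roots of det(λI − M) = λ³ − (tr M) λ² + s λ − det M, where s is the sum of the principal 2×2 minors.
tr M = -3 + 4 + (-2) = -1.
s = ((-3)·4 − (-1)²) + ((-3)·(-2) − 3²) + (4·(-2) − 1²) = -13 + (-3) + (-9) = -25.
det M (expand along row 1) = (-3)·(-9) − (-1)·(-1) + 3·(-13) = -13.
Characteristic polynomial: λ³ + λ² − 25λ + 13 = 0.
Substitute λ = y + (tr M)/3 = y − 0.333333 to remove the quadratic term: y³ + p·y + q = 0 with p = s − (tr M)²/3 = -25.333333 and q = −2(tr M)³/27 + (tr M)·s/3 − det M = 21.407407.
Three real roots ⇒ use the trigonometric (Viète) form: r = 2√(−p/3) = 5.811865, φ = arccos(3q/(p·r)) = arccos(-0.436192) = 2.022159 rad.
y_k = r·cos(φ/3 − 2πk/3) for k = 0, 1, 2 gives y = 4.540801, 0.871124, -5.411925.
λ_k = y_k − 0.333333 gives λ = 4.2075, 0.5378, -5.7453 (check: the sum is -1.0000 = tr M).

Hence λ_max = 4.2075 and λ_min = -5.7453.


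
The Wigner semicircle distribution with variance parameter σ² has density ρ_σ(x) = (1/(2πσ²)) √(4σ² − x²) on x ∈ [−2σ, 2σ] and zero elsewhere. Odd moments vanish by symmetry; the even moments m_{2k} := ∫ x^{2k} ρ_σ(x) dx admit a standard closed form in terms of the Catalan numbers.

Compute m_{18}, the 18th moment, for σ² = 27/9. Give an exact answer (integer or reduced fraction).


By the scaled semicircle moment identity, m_{2k} = σ^{2k} · C_k with k = 9.
C_9 = (1/(k+1)) · C(2k, k) = (1/10) · C(18, 9) = (1/10) · 48620 = 4862.
σ^{2k} = (σ²)^k = (27/9)^9 = 19683.

Therefore m_{18} = σ^{18} · C_9 = 19683 · 4862 = 95698746.


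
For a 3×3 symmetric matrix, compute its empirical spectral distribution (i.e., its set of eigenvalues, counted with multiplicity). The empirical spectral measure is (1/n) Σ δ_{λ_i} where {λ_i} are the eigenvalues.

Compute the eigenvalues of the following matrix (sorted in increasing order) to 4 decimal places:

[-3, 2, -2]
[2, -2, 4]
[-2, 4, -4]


Since M is real symmetric, all three eigenvalues are real; they are the roots of det(λI − M) = λ³ − (tr M) λ² + s λ − det M, where s is the sum of the principal 2×2 minors.
tr M = -3 + (-2) + (-4) = -9.
s = ((-3)·(-2) − 2²) + ((-3)·(-4) − (-2)²) + ((-2)·(-4) − 4²) = 2 + 8 + (-8) = 2.
det M (expand along row 1) = (-3)·(-8) − 2·0 + (-2)·4 = 16.
Characteristic polynomial: λ³ + 9λ² + 2λ − 16 = 0.
Substitute λ = y + (tr M)/3 = y − 3.000000 to remove the quadratic term: y³ + p·y + q = 0 with p = s − (tr M)²/3 = -25.000000 and q = −2(tr M)³/27 + (tr M)·s/3 − det M = 32.000000.
Three real roots ⇒ use the trigonometric (Viète) form: r = 2√(−p/3) = 5.773503, φ = arccos(3q/(p·r)) = arccos(-0.665108) = 2.298434 rad.
y_k = r·cos(φ/3 − 2πk/3) for k = 0, 1, 2 gives y = 4.160323, 1.386650, -5.546973.
λ_k = y_k − 3.000000 gives λ = 1.1603, -1.6134, -8.5470 (check: the sum is -9.0000 = tr M).

Eigenvalues sorted in increasing order: [-8.5470, -1.6134, 1.1603].


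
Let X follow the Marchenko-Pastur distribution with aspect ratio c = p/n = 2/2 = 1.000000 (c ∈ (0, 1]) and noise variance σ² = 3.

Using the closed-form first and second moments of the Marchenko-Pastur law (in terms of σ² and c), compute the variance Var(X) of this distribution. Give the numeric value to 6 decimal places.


Recall the MP moments m_1 = E[X] = σ² and m_2 = E[X²] = σ⁴ (1 + c).
m_1 = E[X] = σ² = 3, so m_1² = 9.
m_2 = E[X²] = σ⁴ (1 + c) = 9 · (1 + 1.000000) = 9 · 2.000000 = 18.000000.
(Note m_2 − m_1² simplifies to c · σ⁴ = 1.000000 · 9.)

Var(X) = m_2 − m_1² = 18.000000 − 9 = 9.000000.


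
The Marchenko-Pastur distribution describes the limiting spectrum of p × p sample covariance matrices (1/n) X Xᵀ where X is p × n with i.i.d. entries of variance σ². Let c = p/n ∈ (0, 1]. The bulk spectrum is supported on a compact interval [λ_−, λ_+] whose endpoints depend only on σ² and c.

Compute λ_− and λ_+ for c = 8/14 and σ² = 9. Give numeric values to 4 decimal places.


c = 8/14 = 0.571429; √c = 0.755929.
λ_− = σ² (1 − √c)² = 9 · (1 − 0.755929)² = 9 · (0.244071)² = 0.536136.
λ_+ = σ² (1 + √c)² = 9 · (1 + 0.755929)² = 9 · (1.755929)² = 27.749578.

Rounded to 4 decimal places: λ_− ≈ 0.5361, λ_+ ≈ 27.7496.


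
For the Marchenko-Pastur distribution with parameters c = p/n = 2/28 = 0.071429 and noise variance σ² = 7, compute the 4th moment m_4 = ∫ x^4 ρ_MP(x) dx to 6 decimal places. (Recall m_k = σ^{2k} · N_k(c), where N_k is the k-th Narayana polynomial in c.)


E[X⁴] = σ⁸ (1 + 6c + 6c² + c³) (fourth MP moment). With σ² = 7 (so σ⁸ = 2401) and c = 2/28 = 0.071429: E[X⁴] = 2401 · (1 + 6·0.071429 + 6·(0.071429)² + (0.071429)³) = 2401 · 1.459548.

So E[X^4] = 3504.375000.


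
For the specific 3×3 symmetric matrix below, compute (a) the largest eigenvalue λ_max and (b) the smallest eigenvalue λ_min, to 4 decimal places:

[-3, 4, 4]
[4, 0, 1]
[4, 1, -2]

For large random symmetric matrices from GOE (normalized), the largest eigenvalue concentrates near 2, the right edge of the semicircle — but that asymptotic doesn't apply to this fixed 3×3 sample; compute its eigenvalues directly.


Since M is real symmetric, all three eigenvalues are real; they are the roots of det(λI − M) = λ³ − (tr M) λ² + s λ − det M, where s is the sum of the principal 2×2 minors.
tr M = -3 + 0 + (-2) = -5.
s = ((-3)·0 − 4²) + ((-3)·(-2) − 4²) + (0·(-2) − 1²) = -16 + (-10) + (-1) = -27.
det M (expand along row 1) = (-3)·(-1) − 4·(-12) + 4·4 = 67.
Characteristic polynomial: λ³ + 5λ² − 27λ − 67 = 0.
Substitute λ = y + (tr M)/3 = y − 1.666667 to remove the quadratic term: y³ + p·y + q = 0 with p = s − (tr M)²/3 = -35.333333 and q = −2(tr M)³/27 + (tr M)·s/3 − det M = -12.740741.
Three real roots ⇒ use the trigonometric (Viète) form: r = 2√(−p/3) = 6.863753, φ = arccos(3q/(p·r)) = arccos(0.157605) = 1.412532 rad.
y_k = r·cos(φ/3 − 2πk/3) for k = 0, 1, 2 gives y = 6.116880, -0.361929, -5.754951.
λ_k = y_k − 1.666667 gives λ = 4.4502, -2.0286, -7.4216 (check: the sum is -5.0000 = tr M).

Hence λ_max = 4.4502 and λ_min = -7.4216.


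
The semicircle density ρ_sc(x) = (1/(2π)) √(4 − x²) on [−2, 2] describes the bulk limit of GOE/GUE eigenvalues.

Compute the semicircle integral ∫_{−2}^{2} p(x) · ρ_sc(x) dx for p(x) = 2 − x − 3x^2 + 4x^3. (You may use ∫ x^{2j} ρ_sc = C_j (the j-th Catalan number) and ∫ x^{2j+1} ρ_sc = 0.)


Write p(x) = Σ a_i x^i, split into monomials and integrate each against ρ_sc separately.
Using ∫ x^{2j} ρ_sc = C_j = (1/(j+1)) C(2j, j) (Catalan numbers) and ∫ x^{2j+1} ρ_sc = 0 (odd monomials vanish by symmetry):
  i = 0 (even): a_0 · C_{0} = 2 · 1 = 2
  i = 1 (odd): ∫ x^1 ρ_sc = 0 (vanishes)
  i = 2 (even): a_2 · C_{1} = -3 · 1 = -3
  i = 3 (odd): ∫ x^3 ρ_sc = 0 (vanishes)

Summing the contributions: ∫_{−2}^{2} p(x) ρ_sc(x) dx = 2 + (-3) = -1.


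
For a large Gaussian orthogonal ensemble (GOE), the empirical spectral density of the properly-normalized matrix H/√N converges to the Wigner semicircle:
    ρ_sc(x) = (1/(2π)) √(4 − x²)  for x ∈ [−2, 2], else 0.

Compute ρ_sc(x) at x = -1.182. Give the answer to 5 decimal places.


ρ_sc(x) = (1/(2π)) √(4 − x²). With x = -1.182:
  4 − x² = 4 − (-1.182)² = 4 − 1.397124 = 2.602876.
  √(4 − x²) = 1.613343.
  1/(2π) = 0.159155.
  ρ_sc(-1.182) = 0.159155 · 1.613343 = 0.256772.

Rounded to 5 decimal places: ρ_sc(-1.182) ≈ 0.25677.


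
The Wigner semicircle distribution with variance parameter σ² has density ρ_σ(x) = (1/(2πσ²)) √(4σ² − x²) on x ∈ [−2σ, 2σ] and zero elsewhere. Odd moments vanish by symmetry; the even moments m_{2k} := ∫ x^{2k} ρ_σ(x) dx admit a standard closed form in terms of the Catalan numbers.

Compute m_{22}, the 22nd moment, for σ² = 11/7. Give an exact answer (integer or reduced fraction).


By the scaled semicircle moment identity, m_{2k} = σ^{2k} · C_k with k = 11.
C_11 = (1/(k+1)) · C(2k, k) = (1/12) · C(22, 11) = (1/12) · 705432 = 58786.
σ^{2k} = (σ²)^k = (11/7)^11 = 285311670611/1977326743.

Therefore m_{22} = σ^{22} · C_11 = (285311670611/1977326743) · 58786 = 2396047409791178/282475249.


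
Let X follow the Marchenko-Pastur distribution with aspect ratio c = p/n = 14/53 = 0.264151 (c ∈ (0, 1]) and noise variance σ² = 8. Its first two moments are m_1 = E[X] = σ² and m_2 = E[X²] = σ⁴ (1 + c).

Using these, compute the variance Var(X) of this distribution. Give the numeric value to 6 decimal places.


m_1 = E[X] = σ² = 8, so m_1² = 64.
m_2 = E[X²] = σ⁴ (1 + c) = 64 · (1 + 0.264151) = 64 · 1.264151 = 80.905660.
(Note m_2 − m_1² simplifies to c · σ⁴ = 0.264151 · 64.)

Var(X) = m_2 − m_1² = 80.905660 − 64 = 16.905660.


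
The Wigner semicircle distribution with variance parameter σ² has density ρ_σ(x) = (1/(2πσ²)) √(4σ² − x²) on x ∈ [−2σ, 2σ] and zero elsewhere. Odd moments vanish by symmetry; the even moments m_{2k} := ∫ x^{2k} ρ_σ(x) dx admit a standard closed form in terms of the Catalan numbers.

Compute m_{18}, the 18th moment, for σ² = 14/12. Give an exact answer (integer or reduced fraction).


By the scaled semicircle moment identity, m_{2k} = σ^{2k} · C_k with k = 9.
C_9 = (1/(k+1)) · C(2k, k) = (1/10) · C(18, 9) = (1/10) · 48620 = 4862.
σ^{2k} = (σ²)^k = (14/12)^9 = 40353607/10077696.

Therefore m_{18} = σ^{18} · C_9 = (40353607/10077696) · 4862 = 98099618617/5038848.


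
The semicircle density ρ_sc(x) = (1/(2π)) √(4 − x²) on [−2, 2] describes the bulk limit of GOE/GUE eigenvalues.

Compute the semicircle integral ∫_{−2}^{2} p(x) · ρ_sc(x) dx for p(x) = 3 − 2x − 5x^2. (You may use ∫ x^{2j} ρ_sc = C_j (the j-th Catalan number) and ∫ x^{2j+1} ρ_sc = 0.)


Write p(x) = Σ a_i x^i, split into monomials and integrate each against ρ_sc separately.
Using ∫ x^{2j} ρ_sc = C_j = (1/(j+1)) C(2j, j) (Catalan numbers) and ∫ x^{2j+1} ρ_sc = 0 (odd monomials vanish by symmetry):
  i = 0 (even): a_0 · C_{0} = 3 · 1 = 3
  i = 1 (odd): ∫ x^1 ρ_sc = 0 (vanishes)
  i = 2 (even): a_2 · C_{1} = -5 · 1 = -5

Summing the contributions: ∫_{−2}^{2} p(x) ρ_sc(x) dx = 3 + (-5) = -2.


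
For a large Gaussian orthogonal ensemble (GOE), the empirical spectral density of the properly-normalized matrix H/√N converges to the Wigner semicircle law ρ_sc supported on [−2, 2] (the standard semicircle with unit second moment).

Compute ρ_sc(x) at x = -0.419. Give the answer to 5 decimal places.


ρ_sc(x) = (1/(2π)) √(4 − x²). With x = -0.419:
  4 − x² = 4 − (-0.419)² = 4 − 0.175561 = 3.824439.
  √(4 − x²) = 1.955617.
  1/(2π) = 0.159155.
  ρ_sc(-0.419) = 0.159155 · 1.955617 = 0.311246.

Rounded to 5 decimal places: ρ_sc(-0.419) ≈ 0.31125.


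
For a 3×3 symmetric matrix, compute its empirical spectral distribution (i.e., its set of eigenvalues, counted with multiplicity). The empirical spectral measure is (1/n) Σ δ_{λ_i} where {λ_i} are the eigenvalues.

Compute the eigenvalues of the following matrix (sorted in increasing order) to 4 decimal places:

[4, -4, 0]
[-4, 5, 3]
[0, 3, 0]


Since M is real symmetric, all three eigenvalues are real; they are the roots of det(λI − M) = λ³ − (tr M) λ² + s λ − det M, where s is the sum of the principal 2×2 minors.
tr M = 4 + 5 + 0 = 9.
s = (4·5 − (-4)²) + (4·0 − 0²) + (5·0 − 3²) = 4 + 0 + (-9) = -5.
det M (expand along row 1) = 4·(-9) − (-4)·0 + 0·(-12) = -36.
Characteristic polynomial: λ³ − 9λ² − 5λ + 36 = 0.
Substitute λ = y + (tr M)/3 = y + 3.000000 to remove the quadratic term: y³ + p·y + q = 0 with p = s − (tr M)²/3 = -32.000000 and q = −2(tr M)³/27 + (tr M)·s/3 − det M = -33.000000.
Three real roots ⇒ use the trigonometric (Viète) form: r = 2√(−p/3) = 6.531973, φ = arccos(3q/(p·r)) = arccos(0.473632) = 1.077386 rad.
y_k = r·cos(φ/3 − 2πk/3) for k = 0, 1, 2 gives y = 6.115255, -1.069476, -5.045778.
λ_k = y_k + 3.000000 gives λ = 9.1153, 1.9305, -2.0458 (check: the sum is 9.0000 = tr M).

Eigenvalues sorted in increasing order: [-2.0458, 1.9305, 9.1153].


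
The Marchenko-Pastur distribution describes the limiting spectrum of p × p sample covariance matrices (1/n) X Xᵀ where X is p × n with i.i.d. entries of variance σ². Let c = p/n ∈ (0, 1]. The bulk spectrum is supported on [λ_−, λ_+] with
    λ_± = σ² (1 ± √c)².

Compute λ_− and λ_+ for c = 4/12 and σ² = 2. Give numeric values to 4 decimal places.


c = 4/12 = 0.333333; √c = 0.577350.
λ_− = σ² (1 − √c)² = 2 · (1 − 0.577350)² = 2 · (0.422650)² = 0.357266.
λ_+ = σ² (1 + √c)² = 2 · (1 + 0.577350)² = 2 · (1.577350)² = 4.976068.

Rounded to 4 decimal places: λ_− ≈ 0.3573, λ_+ ≈ 4.9761.


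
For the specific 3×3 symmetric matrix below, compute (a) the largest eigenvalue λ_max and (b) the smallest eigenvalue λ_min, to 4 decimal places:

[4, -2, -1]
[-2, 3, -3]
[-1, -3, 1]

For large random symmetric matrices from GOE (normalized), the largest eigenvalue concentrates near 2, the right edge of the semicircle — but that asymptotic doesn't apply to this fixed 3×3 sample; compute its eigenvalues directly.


Since M is real symmetric, all three eigenvalues are real; they are the roots of det(λI − M) = λ³ − (tr M) λ² + s λ − det M, where s is the sum of the principal 2×2 minors.
tr M = 4 + 3 + 1 = 8.
s = (4·3 − (-2)²) + (4·1 − (-1)²) + (3·1 − (-3)²) = 8 + 3 + (-6) = 5.
det M (expand along row 1) = 4·(-6) − (-2)·(-5) + (-1)·9 = -43.
Characteristic polynomial: λ³ − 8λ² + 5λ + 43 = 0.
Substitute λ = y + (tr M)/3 = y + 2.666667 to remove the quadratic term: y³ + p·y + q = 0 with p = s − (tr M)²/3 = -16.333333 and q = −2(tr M)³/27 + (tr M)·s/3 − det M = 18.407407.
Three real roots ⇒ use the trigonometric (Viète) form: r = 2√(−p/3) = 4.666667, φ = arccos(3q/(p·r)) = arccos(-0.724490) = 2.381090 rad.
y_k = r·cos(φ/3 − 2πk/3) for k = 0, 1, 2 gives y = 3.272334, 1.245187, -4.517522.
λ_k = y_k + 2.666667 gives λ = 5.9390, 3.9119, -1.8509 (check: the sum is 8.0000 = tr M).

Hence λ_max = 5.9390 and λ_min = -1.8509.


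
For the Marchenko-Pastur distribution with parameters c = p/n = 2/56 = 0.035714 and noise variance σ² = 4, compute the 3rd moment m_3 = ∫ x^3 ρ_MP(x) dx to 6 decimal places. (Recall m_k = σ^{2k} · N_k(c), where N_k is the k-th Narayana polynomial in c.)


E[X³] = σ⁶ (1 + 3c + c²) (third MP moment). With σ² = 4 (so σ⁶ = 64) and c = 2/56 = 0.035714: E[X³] = 64 · (1 + 3·0.035714 + (0.035714)²) = 64 · 1.108418.

So E[X^3] = 70.938776.


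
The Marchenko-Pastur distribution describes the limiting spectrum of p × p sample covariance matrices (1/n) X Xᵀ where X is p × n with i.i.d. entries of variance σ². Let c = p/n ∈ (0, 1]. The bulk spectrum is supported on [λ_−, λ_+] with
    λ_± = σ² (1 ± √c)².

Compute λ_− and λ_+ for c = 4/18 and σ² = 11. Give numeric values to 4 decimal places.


c = 4/18 = 0.222222; √c = 0.471405.
λ_− = σ² (1 − √c)² = 11 · (1 − 0.471405)² = 11 · (0.528595)² = 3.073545.
λ_+ = σ² (1 + √c)² = 11 · (1 + 0.471405)² = 11 · (1.471405)² = 23.815344.

Rounded to 4 decimal places: λ_− ≈ 3.0735, λ_+ ≈ 23.8153.


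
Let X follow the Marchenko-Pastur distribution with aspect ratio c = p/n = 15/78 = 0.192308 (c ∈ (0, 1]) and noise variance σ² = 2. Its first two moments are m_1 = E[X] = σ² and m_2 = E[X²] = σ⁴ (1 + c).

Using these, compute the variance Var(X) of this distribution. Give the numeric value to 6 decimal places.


m_1 = E[X] = σ² = 2, so m_1² = 4.
m_2 = E[X²] = σ⁴ (1 + c) = 4 · (1 + 0.192308) = 4 · 1.192308 = 4.769231.
(Note m_2 − m_1² simplifies to c · σ⁴ = 0.192308 · 4.)

Var(X) = m_2 − m_1² = 4.769231 − 4 = 0.769231.


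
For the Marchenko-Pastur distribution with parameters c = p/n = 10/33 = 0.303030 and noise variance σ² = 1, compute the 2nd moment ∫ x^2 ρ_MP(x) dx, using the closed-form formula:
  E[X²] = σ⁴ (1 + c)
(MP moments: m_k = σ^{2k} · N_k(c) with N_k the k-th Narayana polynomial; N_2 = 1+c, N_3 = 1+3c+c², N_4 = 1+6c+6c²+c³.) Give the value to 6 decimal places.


E[X²] = σ⁴ (1 + c) (second MP moment). With σ² = 1 (so σ⁴ = 1) and c = 10/33 = 0.303030: E[X²] = 1 · (1 + 0.303030) = 1 · 1.303030.

So E[X^2] = 1.303030.


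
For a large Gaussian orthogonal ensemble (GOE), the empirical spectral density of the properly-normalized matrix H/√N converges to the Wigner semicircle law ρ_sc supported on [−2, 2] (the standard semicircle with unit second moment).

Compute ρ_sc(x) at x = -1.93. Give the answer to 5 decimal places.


ρ_sc(x) = (1/(2π)) √(4 − x²). With x = -1.93:
  4 − x² = 4 − (-1.93)² = 4 − 3.724900 = 0.275100.
  √(4 − x²) = 0.524500.
  1/(2π) = 0.159155.
  ρ_sc(-1.93) = 0.159155 · 0.524500 = 0.083477.

Rounded to 5 decimal places: ρ_sc(-1.93) ≈ 0.08348.


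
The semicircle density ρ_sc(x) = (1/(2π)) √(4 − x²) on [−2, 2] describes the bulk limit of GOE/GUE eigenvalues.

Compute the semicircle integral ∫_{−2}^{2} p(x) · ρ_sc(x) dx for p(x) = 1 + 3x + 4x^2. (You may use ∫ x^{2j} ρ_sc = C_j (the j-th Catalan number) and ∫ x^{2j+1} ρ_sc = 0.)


Write p(x) = Σ a_i x^i, split into monomials and integrate each against ρ_sc separately.
Using ∫ x^{2j} ρ_sc = C_j = (1/(j+1)) C(2j, j) (Catalan numbers) and ∫ x^{2j+1} ρ_sc = 0 (odd monomials vanish by symmetry):
  i = 0 (even): a_0 · C_{0} = 1 · 1 = 1
  i = 1 (odd): ∫ x^1 ρ_sc = 0 (vanishes)
  i = 2 (even): a_2 · C_{1} = 4 · 1 = 4

Summing the contributions: ∫_{−2}^{2} p(x) ρ_sc(x) dx = 1 + 4 = 5.


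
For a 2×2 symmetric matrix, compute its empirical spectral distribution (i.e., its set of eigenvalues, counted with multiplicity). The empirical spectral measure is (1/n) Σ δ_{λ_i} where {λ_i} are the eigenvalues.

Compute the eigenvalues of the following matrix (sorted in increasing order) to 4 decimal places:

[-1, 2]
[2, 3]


Since M is real symmetric, both eigenvalues are real; they are the roots of det(λI − M) = λ² − (tr M) λ + det M.
tr M = -1 + 3 = 2.
det M = (-1)·3 − 2² = -3 − 4 = -7.
Characteristic polynomial: λ² − 2λ − 7 = 0.
Discriminant Δ = (tr M)² − 4·det M = 4 − (-28) = 32; √Δ = 5.656854.
λ = (tr M ± √Δ)/2 = (2 ± 5.656854)/2, giving (tr M − √Δ)/2 = -1.8284 and (tr M + √Δ)/2 = 3.8284.

Eigenvalues sorted in increasing order: [-1.8284, 3.8284].


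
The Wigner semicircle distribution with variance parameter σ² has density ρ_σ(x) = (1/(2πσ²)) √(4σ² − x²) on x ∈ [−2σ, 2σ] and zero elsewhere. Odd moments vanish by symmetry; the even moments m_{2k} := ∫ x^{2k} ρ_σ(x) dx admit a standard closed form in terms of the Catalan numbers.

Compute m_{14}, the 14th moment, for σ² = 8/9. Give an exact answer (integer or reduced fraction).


By the scaled semicircle moment identity, m_{2k} = σ^{2k} · C_k with k = 7.
C_7 = (1/(k+1)) · C(2k, k) = (1/8) · C(14, 7) = (1/8) · 3432 = 429.
σ^{2k} = (σ²)^k = (8/9)^7 = 2097152/4782969.

Therefore m_{14} = σ^{14} · C_7 = (2097152/4782969) · 429 = 299892736/1594323.


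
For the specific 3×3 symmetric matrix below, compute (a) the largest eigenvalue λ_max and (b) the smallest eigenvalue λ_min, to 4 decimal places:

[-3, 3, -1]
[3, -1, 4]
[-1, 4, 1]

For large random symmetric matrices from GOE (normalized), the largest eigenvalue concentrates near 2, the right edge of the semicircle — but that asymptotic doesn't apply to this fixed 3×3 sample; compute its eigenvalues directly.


Since M is real symmetric, all three eigenvalues are real; they are the roots of det(λI − M) = λ³ − (tr M) λ² + s λ − det M, where s is the sum of the principal 2×2 minors.
tr M = -3 + (-1) + 1 = -3.
s = ((-3)·(-1) − 3²) + ((-3)·1 − (-1)²) + ((-1)·1 − 4²) = -6 + (-4) + (-17) = -27.
det M (expand along row 1) = (-3)·(-17) − 3·7 + (-1)·11 = 19.
Characteristic polynomial: λ³ + 3λ² − 27λ − 19 = 0.
Substitute λ = y + (tr M)/3 = y − 1.000000 to remove the quadratic term: y³ + p·y + q = 0 with p = s − (tr M)²/3 = -30.000000 and q = −2(tr M)³/27 + (tr M)·s/3 − det M = 10.000000.
Three real roots ⇒ use the trigonometric (Viète) form: r = 2√(−p/3) = 6.324555, φ = arccos(3q/(p·r)) = arccos(-0.158114) = 1.729577 rad.
y_k = r·cos(φ/3 − 2πk/3) for k = 0, 1, 2 gives y = 5.302265, 0.334582, -5.636847.
λ_k = y_k − 1.000000 gives λ = 4.3023, -0.6654, -6.6368 (check: the sum is -3.0000 = tr M).

Hence λ_max = 4.3023 and λ_min = -6.6368.
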